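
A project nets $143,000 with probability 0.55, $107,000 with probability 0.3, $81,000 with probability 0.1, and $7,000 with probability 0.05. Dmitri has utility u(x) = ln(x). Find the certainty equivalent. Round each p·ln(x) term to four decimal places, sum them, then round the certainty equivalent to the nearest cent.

E[u] = 0.55·ln(143000) + 0.3·ln(107000) + 0.1·ln(81000) + 0.05·ln(7000) = 6.5288 + 3.4742 + 1.1302 + 0.4427 = 11.5759
CE = e^11.5759 ≈ 106499.97

$106,499.97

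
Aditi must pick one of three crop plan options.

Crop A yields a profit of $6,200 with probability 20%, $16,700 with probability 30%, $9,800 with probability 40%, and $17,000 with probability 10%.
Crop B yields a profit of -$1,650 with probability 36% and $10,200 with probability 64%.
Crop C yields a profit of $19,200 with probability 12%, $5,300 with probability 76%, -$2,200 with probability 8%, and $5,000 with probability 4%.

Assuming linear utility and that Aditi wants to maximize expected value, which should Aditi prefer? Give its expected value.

Crop A ($11,870)

Crop A = 0.2 × 6200 + 0.3 × 16700 + 0.4 × 9800 + 0.1 × 17000 = 1240 + 5010 + 3920 + 1700 = 11870
Crop B = 0.36 × (-1650) + 0.64 × 10200 = -594 + 6528 = 5934
Crop C = 0.12 × 19200 + 0.76 × 5300 + 0.08 × (-2200) + 0.04 × 5000 = 2304 + 4028 − 176 + 200 = 6356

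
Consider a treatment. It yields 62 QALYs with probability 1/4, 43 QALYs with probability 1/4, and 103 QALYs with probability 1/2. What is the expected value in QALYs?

EV = 1/4 × 62 + 1/4 × 43 + 1/2 × 103 = 15.5 + 10.75 + 51.5 = 77.75

77.75 QALYs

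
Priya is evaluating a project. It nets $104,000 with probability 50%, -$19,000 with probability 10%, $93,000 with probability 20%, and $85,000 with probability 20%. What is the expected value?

$85,700

EV = 0.5 × 104000 + 0.1 × (-19000) + 0.2 × 93000 + 0.2 × 85000 = 52000 − 1900 + 18600 + 17000 = 85700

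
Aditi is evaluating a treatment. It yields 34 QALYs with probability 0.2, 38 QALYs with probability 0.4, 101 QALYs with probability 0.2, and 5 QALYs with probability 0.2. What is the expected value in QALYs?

43.2 QALYs

EV = 0.2 × 34 + 0.4 × 38 + 0.2 × 101 + 0.2 × 5 = 6.8 + 15.2 + 20.2 + 1 = 43.2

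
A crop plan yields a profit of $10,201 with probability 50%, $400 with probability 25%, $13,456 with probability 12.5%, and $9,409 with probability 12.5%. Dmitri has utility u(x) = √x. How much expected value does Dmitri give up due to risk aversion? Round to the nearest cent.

E[u] = 0.5·√10201 + 0.25·√400 + 0.125·√13456 + 0.125·√9409 = 0.5·101 + 0.25·20 + 0.125·116 + 0.125·97 = 82.125
CE = (82.125)² = 6744.515625
Risk premium = EV − CE = 8058.625 − 6744.515625 = 1314.109375

$1,314.11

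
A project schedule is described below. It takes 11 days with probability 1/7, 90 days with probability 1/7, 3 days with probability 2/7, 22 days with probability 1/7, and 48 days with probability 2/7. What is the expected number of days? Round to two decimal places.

32.14 days

EV = 1/7 × 11 + 1/7 × 90 + 2/7 × 3 + 1/7 × 22 + 2/7 × 48 = 1.5714 + 12.8571 + 0.8571 + 3.1429 + 13.7143 = 32.1429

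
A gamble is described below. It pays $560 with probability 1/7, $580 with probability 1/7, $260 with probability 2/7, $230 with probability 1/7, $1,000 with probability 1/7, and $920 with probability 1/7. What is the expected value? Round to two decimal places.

$544.29

EV = 1/7 × 560 + 1/7 × 580 + 2/7 × 260 + 1/7 × 230 + 1/7 × 1000 + 1/7 × 920 = 80 + 82.8571 + 74.2857 + 32.8571 + 142.8571 + 131.4286 = 544.2857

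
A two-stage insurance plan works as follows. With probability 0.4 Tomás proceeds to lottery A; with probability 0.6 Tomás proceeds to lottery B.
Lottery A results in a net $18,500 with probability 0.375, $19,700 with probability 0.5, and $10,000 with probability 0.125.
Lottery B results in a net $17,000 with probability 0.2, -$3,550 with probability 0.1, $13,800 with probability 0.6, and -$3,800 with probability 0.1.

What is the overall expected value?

EV(A) = 0.375 × 18500 + 0.5 × 19700 + 0.125 × 10000 = 6937.5 + 9850 + 1250 = 18037.5
EV(B) = 0.2 × 17000 + 0.1 × (-3550) + 0.6 × 13800 + 0.1 × (-3800) = 3400 − 355 + 8280 − 380 = 10945
Overall = 0.4 × 18037.5 + 0.6 × 10945 = 7215 + 6567 = 13782

$13,782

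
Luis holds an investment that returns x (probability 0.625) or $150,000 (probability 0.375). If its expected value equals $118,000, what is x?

0.625·x + 0.375·150000 = 118000
0.625·x = 118000 − 56250 = 61750
x = 61750 / 0.625 = 98800

x = $98,800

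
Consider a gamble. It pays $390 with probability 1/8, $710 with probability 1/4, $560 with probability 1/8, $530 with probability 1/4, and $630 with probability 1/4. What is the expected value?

EV = 1/8 × 390 + 1/4 × 710 + 1/8 × 560 + 1/4 × 530 + 1/4 × 630 = 48.75 + 177.5 + 70 + 132.5 + 157.5 = 586.25

$586.25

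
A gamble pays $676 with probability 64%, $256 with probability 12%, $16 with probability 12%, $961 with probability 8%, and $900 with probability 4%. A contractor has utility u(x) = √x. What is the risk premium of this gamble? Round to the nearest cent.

$61.96

E[u] = 0.64·√676 + 0.12·√256 + 0.12·√16 + 0.08·√961 + 0.04·√900 = 0.64·26 + 0.12·16 + 0.12·4 + 0.08·31 + 0.04·30 = 22.72
CE = (22.72)² = 516.1984
Risk premium = EV − CE = 578.16 − 516.1984 = 61.9616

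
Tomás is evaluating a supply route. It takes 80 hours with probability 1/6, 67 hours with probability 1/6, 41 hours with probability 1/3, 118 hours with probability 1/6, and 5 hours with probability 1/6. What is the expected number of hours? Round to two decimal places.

EV = 1/6 × 80 + 1/6 × 67 + 1/3 × 41 + 1/6 × 118 + 1/6 × 5 = 13.3333 + 11.1667 + 13.6667 + 19.6667 + 0.8333 = 58.6667

58.67 hours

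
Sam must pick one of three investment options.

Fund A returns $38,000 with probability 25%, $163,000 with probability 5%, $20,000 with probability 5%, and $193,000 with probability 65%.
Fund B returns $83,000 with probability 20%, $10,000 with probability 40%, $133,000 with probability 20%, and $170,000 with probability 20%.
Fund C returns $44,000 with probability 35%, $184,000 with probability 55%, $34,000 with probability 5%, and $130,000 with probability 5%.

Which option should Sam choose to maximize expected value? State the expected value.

Fund A ($144,100)

Fund A = 0.25 × 38000 + 0.05 × 163000 + 0.05 × 20000 + 0.65 × 193000 = 9500 + 8150 + 1000 + 125450 = 144100
Fund B = 0.2 × 83000 + 0.4 × 10000 + 0.2 × 133000 + 0.2 × 170000 = 16600 + 4000 + 26600 + 34000 = 81200
Fund C = 0.35 × 44000 + 0.55 × 184000 + 0.05 × 34000 + 0.05 × 130000 = 15400 + 101200 + 1700 + 6500 = 124800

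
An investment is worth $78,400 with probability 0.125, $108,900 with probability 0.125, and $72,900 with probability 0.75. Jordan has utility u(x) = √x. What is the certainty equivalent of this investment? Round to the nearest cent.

$77,701.56

E[u] = 0.125·√78400 + 0.125·√108900 + 0.75·√72900 = 0.125·280 + 0.125·330 + 0.75·270 = 278.75
CE = (278.75)² = 77701.5625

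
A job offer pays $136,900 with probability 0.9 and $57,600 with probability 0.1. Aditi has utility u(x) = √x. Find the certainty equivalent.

$127,449

E[u] = 0.9·√136900 + 0.1·√57600 = 0.9·370 + 0.1·240 = 357
CE = (357)² = 127449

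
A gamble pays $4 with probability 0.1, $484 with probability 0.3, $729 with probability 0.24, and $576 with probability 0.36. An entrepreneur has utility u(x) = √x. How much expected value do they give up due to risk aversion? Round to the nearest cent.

$47.43

E[u] = 0.1·√4 + 0.3·√484 + 0.24·√729 + 0.36·√576 = 0.1·2 + 0.3·22 + 0.24·27 + 0.36·24 = 21.92
CE = (21.92)² = 480.4864
Risk premium = EV − CE = 527.92 − 480.4864 = 47.4336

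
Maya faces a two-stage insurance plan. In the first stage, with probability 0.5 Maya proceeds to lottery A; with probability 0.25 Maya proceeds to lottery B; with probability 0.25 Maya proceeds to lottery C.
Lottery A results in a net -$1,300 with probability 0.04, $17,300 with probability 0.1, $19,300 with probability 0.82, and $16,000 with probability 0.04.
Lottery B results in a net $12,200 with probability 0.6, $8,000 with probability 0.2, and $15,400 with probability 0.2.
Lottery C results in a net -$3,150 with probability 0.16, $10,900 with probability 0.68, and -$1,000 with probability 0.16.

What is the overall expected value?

$13,759

EV(A) = 0.04 × (-1300) + 0.1 × 17300 + 0.82 × 19300 + 0.04 × 16000 = -52 + 1730 + 15826 + 640 = 18144
EV(B) = 0.6 × 12200 + 0.2 × 8000 + 0.2 × 15400 = 7320 + 1600 + 3080 = 12000
EV(C) = 0.16 × (-3150) + 0.68 × 10900 + 0.16 × (-1000) = -504 + 7412 − 160 = 6748
Overall = 0.5 × 18144 + 0.25 × 12000 + 0.25 × 6748 = 9072 + 3000 + 1687 = 13759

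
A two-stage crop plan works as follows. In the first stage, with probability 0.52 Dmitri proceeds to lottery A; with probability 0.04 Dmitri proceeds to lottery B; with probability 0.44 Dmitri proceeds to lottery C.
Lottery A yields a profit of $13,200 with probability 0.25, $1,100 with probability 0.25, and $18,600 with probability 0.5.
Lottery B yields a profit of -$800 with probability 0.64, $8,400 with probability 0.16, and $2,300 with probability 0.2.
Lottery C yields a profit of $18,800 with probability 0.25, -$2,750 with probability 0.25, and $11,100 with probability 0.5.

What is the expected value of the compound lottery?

EV(A) = 0.25 × 13200 + 0.25 × 1100 + 0.5 × 18600 = 3300 + 275 + 9300 = 12875
EV(B) = 0.64 × (-800) + 0.16 × 8400 + 0.2 × 2300 = -512 + 1344 + 460 = 1292
EV(C) = 0.25 × 18800 + 0.25 × (-2750) + 0.5 × 11100 = 4700 − 687.5 + 5550 = 9562.5
Overall = 0.52 × 12875 + 0.04 × 1292 + 0.44 × 9562.5 = 6695 + 51.68 + 4207.5 = 10954.18

$10,954.18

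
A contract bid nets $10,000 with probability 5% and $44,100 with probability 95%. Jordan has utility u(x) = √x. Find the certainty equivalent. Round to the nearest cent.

E[u] = 0.05·√10000 + 0.95·√44100 = 0.05·100 + 0.95·210 = 204.5
CE = (204.5)² = 41820.25

$41,820.25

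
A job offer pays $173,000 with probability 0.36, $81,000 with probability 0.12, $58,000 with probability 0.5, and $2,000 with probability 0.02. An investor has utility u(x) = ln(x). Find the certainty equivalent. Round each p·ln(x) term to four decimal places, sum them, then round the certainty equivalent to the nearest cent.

$83,650.28

E[u] = 0.36·ln(173000) + 0.12·ln(81000) + 0.5·ln(58000) + 0.02·ln(2000) = 4.3420 + 1.3563 + 5.4841 + 0.1520 = 11.3344
CE = e^11.3344 ≈ 83650.28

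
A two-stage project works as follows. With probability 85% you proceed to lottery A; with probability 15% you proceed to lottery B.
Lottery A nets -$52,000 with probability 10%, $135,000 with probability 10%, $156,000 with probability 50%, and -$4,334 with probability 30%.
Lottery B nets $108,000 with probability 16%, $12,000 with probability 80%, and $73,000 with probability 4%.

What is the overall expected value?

$76,719.83

EV(A) = 0.1 × (-52000) + 0.1 × 135000 + 0.5 × 156000 + 0.3 × (-4334) = -5200 + 13500 + 78000 − 1300.2 = 84999.8
EV(B) = 0.16 × 108000 + 0.8 × 12000 + 0.04 × 73000 = 17280 + 9600 + 2920 = 29800
Overall = 0.85 × 84999.8 + 0.15 × 29800 = 72249.83 + 4470 = 76719.83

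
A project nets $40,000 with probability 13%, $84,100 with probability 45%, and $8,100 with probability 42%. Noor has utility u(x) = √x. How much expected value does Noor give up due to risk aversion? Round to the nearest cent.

$8,694.51

E[u] = 0.13·√40000 + 0.45·√84100 + 0.42·√8100 = 0.13·200 + 0.45·290 + 0.42·90 = 194.3
CE = (194.3)² = 37752.49
Risk premium = EV − CE = 46447 − 37752.49 = 8694.51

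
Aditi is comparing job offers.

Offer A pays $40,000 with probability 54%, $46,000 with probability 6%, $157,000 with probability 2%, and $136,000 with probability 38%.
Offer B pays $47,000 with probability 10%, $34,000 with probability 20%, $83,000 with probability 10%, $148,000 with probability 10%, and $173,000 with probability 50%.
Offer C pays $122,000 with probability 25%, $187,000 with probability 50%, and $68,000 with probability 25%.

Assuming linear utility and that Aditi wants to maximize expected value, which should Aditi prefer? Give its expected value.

Offer C ($141,000)

Offer A = 0.54 × 40000 + 0.06 × 46000 + 0.02 × 157000 + 0.38 × 136000 = 21600 + 2760 + 3140 + 51680 = 79180
Offer B = 0.1 × 47000 + 0.2 × 34000 + 0.1 × 83000 + 0.1 × 148000 + 0.5 × 173000 = 4700 + 6800 + 8300 + 14800 + 86500 = 121100
Offer C = 0.25 × 122000 + 0.5 × 187000 + 0.25 × 68000 = 30500 + 93500 + 17000 = 141000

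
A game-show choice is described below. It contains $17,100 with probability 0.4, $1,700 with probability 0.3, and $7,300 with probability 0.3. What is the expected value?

EV = 0.4 × 17100 + 0.3 × 1700 + 0.3 × 7300 = 6840 + 510 + 2190 = 9540

$9,540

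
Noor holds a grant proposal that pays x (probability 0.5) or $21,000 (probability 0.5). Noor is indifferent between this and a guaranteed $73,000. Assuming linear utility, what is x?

x = $125,000

0.5·x + 0.5·21000 = 73000
0.5·x = 73000 − 10500 = 62500
x = 62500 / 0.5 = 125000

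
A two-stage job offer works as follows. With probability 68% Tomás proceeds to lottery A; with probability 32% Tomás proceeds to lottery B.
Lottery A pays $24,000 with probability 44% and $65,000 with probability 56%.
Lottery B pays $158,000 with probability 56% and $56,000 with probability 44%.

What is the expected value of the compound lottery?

EV(A) = 0.44 × 24000 + 0.56 × 65000 = 10560 + 36400 = 46960
EV(B) = 0.56 × 158000 + 0.44 × 56000 = 88480 + 24640 = 113120
Overall = 0.68 × 46960 + 0.32 × 113120 = 31932.8 + 36198.4 = 68131.2

$68,131.20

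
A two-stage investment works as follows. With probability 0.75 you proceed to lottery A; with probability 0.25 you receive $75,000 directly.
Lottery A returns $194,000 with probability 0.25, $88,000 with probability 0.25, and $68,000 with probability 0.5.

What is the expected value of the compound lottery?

EV(A) = 0.25 × 194000 + 0.25 × 88000 + 0.5 × 68000 = 48500 + 22000 + 34000 = 104500
Branch B: 75000 (certain)
Overall = 0.75 × 104500 + 0.25 × 75000 = 78375 + 18750 = 97125

$97,125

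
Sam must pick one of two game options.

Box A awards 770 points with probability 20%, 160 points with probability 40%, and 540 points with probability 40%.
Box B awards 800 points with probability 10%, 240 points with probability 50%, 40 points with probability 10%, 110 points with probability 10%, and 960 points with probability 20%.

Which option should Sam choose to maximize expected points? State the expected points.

Box A (434 points)

Box A = 0.2 × 770 + 0.4 × 160 + 0.4 × 540 = 154 + 64 + 216 = 434
Box B = 0.1 × 800 + 0.5 × 240 + 0.1 × 40 + 0.1 × 110 + 0.2 × 960 = 80 + 120 + 4 + 11 + 192 = 407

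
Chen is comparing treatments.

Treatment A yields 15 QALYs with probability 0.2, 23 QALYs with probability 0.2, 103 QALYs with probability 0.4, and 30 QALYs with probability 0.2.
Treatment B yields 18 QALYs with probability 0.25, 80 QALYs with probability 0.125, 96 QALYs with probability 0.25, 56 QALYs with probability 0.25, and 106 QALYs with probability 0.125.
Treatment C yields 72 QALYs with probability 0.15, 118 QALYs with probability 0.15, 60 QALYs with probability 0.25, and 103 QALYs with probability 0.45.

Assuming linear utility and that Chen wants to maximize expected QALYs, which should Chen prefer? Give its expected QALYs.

Treatment A = 0.2 × 15 + 0.2 × 23 + 0.4 × 103 + 0.2 × 30 = 3 + 4.6 + 41.2 + 6 = 54.8
Treatment B = 0.25 × 18 + 0.125 × 80 + 0.25 × 96 + 0.25 × 56 + 0.125 × 106 = 4.5 + 10 + 24 + 14 + 13.25 = 65.75
Treatment C = 0.15 × 72 + 0.15 × 118 + 0.25 × 60 + 0.45 × 103 = 10.8 + 17.7 + 15 + 46.35 = 89.85

Treatment C (89.85 QALYs)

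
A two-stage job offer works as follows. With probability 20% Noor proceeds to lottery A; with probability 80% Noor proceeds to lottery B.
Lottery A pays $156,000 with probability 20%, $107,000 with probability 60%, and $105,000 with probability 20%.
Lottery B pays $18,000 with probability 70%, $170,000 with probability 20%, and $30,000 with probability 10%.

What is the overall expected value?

$62,960

EV(A) = 0.2 × 156000 + 0.6 × 107000 + 0.2 × 105000 = 31200 + 64200 + 21000 = 116400
EV(B) = 0.7 × 18000 + 0.2 × 170000 + 0.1 × 30000 = 12600 + 34000 + 3000 = 49600
Overall = 0.2 × 116400 + 0.8 × 49600 = 23280 + 39680 = 62960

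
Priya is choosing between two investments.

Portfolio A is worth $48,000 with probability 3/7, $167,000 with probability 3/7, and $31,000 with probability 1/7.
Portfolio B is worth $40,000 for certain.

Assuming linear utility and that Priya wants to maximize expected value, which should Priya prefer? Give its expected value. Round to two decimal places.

Portfolio A ($96,571.43)

Portfolio A = 3/7 × 48000 + 3/7 × 167000 + 1/7 × 31000 = 20571.4286 + 71571.4286 + 4428.5714 = 96571.4286
Portfolio B: 40000 (certain)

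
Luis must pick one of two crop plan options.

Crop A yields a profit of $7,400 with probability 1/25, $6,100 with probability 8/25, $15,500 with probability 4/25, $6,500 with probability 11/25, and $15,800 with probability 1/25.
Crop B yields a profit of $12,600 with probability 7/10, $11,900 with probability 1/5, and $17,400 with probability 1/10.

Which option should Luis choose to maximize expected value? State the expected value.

Crop B ($12,940)

Crop A = 1/25 × 7400 + 8/25 × 6100 + 4/25 × 15500 + 11/25 × 6500 + 1/25 × 15800 = 296 + 1952 + 2480 + 2860 + 632 = 8220
Crop B = 7/10 × 12600 + 1/5 × 11900 + 1/10 × 17400 = 8820 + 2380 + 1740 = 12940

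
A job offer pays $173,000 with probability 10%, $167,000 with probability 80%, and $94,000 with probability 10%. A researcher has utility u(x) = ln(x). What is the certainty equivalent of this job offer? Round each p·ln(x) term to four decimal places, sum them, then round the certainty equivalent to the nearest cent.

E[u] = 0.1·ln(173000) + 0.8·ln(167000) + 0.1·ln(94000) = 1.2061 + 9.6206 + 1.1451 = 11.9718
CE = e^11.9718 ≈ 158229.22

$158,229.22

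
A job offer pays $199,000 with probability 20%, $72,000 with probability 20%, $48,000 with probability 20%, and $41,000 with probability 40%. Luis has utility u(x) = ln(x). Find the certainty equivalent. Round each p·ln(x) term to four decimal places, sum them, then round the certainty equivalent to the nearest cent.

$64,951.75

E[u] = 0.2·ln(199000) + 0.2·ln(72000) + 0.2·ln(48000) + 0.4·ln(41000) = 2.4402 + 2.2369 + 2.1558 + 4.2485 = 11.0814
CE = e^11.0814 ≈ 64951.75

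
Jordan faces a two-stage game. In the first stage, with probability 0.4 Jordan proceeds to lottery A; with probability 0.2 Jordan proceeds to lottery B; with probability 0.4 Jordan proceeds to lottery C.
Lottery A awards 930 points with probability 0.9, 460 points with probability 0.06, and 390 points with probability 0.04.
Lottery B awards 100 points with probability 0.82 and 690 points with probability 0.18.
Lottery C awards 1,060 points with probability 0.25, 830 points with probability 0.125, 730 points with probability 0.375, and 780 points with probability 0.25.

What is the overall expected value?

728.32 points

EV(A) = 0.9 × 930 + 0.06 × 460 + 0.04 × 390 = 837 + 27.6 + 15.6 = 880.2
EV(B) = 0.82 × 100 + 0.18 × 690 = 82 + 124.2 = 206.2
EV(C) = 0.25 × 1060 + 0.125 × 830 + 0.375 × 730 + 0.25 × 780 = 265 + 103.75 + 273.75 + 195 = 837.5
Overall = 0.4 × 880.2 + 0.2 × 206.2 + 0.4 × 837.5 = 352.08 + 41.24 + 335 = 728.32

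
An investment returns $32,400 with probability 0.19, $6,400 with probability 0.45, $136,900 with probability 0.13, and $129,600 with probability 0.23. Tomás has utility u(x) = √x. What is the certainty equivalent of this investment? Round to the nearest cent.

$40,441.21

E[u] = 0.19·√32400 + 0.45·√6400 + 0.13·√136900 + 0.23·√129600 = 0.19·180 + 0.45·80 + 0.13·370 + 0.23·360 = 201.1
CE = (201.1)² = 40441.21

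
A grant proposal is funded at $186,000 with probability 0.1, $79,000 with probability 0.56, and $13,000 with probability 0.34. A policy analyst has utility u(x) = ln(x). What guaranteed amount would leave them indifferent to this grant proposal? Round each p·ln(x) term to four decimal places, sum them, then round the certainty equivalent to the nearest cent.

E[u] = 0.1·ln(186000) + 0.56·ln(79000) + 0.34·ln(13000) = 1.2134 + 6.3152 + 3.2207 = 10.7493
CE = e^10.7493 ≈ 46597.40

$46,597.40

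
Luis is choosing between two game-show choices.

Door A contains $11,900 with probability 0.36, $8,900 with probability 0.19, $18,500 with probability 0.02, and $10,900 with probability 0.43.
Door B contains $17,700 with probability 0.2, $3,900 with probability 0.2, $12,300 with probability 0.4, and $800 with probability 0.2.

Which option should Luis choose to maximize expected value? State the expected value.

Door A ($11,032)

Door A = 0.36 × 11900 + 0.19 × 8900 + 0.02 × 18500 + 0.43 × 10900 = 4284 + 1691 + 370 + 4687 = 11032
Door B = 0.2 × 17700 + 0.2 × 3900 + 0.4 × 12300 + 0.2 × 800 = 3540 + 780 + 4920 + 160 = 9400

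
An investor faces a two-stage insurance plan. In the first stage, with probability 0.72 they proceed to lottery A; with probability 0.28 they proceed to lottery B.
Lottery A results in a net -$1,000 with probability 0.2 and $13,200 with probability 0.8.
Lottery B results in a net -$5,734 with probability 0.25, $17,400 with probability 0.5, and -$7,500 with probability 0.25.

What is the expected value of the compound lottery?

EV(A) = 0.2 × (-1000) + 0.8 × 13200 = -200 + 10560 = 10360
EV(B) = 0.25 × (-5734) + 0.5 × 17400 + 0.25 × (-7500) = -1433.5 + 8700 − 1875 = 5391.5
Overall = 0.72 × 10360 + 0.28 × 5391.5 = 7459.2 + 1509.62 = 8968.82

$8,968.82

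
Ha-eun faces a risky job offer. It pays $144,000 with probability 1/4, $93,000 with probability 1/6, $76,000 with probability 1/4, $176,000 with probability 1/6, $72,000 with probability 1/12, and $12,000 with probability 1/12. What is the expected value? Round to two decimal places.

$106,833.33

EV = 1/4 × 144000 + 1/6 × 93000 + 1/4 × 76000 + 1/6 × 176000 + 1/12 × 72000 + 1/12 × 12000 = 36000 + 15500 + 19000 + 29333.3333 + 6000 + 1000 = 106833.3333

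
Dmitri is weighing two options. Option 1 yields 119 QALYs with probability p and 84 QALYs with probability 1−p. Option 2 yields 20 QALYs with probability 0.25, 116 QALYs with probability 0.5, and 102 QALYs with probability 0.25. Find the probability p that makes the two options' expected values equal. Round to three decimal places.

p = 0.129

EV(Option 2) = 0.25 × 20 + 0.5 × 116 + 0.25 × 102 = 5 + 58 + 25.5 = 88.5
p·119 + (1−p)·84 = 88.5
35p + 84 = 88.5
p = (88.5 − 84) / 35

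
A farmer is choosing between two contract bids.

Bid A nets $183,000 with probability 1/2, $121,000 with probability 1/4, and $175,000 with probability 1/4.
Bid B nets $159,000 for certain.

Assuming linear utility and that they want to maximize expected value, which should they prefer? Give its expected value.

Bid A = 1/2 × 183000 + 1/4 × 121000 + 1/4 × 175000 = 91500 + 30250 + 43750 = 165500
Bid B: 159000 (certain)

Bid A ($165,500)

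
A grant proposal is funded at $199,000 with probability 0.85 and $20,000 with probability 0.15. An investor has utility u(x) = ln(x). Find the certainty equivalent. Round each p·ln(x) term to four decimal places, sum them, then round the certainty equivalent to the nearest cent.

$140,983.76

E[u] = 0.85·ln(199000) + 0.15·ln(20000) = 10.3709 + 1.4855 = 11.8564
CE = e^11.8564 ≈ 140983.76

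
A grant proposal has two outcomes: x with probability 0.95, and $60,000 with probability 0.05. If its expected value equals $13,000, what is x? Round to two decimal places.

x = $10,526.32

0.95·x + 0.05·60000 = 13000
0.95·x = 13000 − 3000 = 10000
x = 10000 / 0.95 = 10526.3158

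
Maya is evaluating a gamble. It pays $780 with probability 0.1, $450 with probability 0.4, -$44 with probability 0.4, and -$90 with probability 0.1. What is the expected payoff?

$231.40

EV = 0.1 × 780 + 0.4 × 450 + 0.4 × (-44) + 0.1 × (-90) = 78 + 180 − 17.6 − 9 = 231.4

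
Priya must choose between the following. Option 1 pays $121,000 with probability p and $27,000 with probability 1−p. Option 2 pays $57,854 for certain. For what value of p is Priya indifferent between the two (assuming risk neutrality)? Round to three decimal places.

p·121000 + (1−p)·27000 = 57854
94000p + 27000 = 57854
p = (57854 − 27000) / 94000

p = 0.328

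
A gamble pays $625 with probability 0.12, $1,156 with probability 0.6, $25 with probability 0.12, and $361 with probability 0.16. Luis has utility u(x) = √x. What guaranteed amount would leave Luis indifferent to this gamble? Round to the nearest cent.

E[u] = 0.12·√625 + 0.6·√1156 + 0.12·√25 + 0.16·√361 = 0.12·25 + 0.6·34 + 0.12·5 + 0.16·19 = 27.04
CE = (27.04)² = 731.1616

$731.16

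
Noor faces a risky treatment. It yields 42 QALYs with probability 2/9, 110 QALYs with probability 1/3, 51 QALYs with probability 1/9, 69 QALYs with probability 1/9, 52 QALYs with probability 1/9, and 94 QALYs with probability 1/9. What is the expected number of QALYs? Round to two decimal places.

EV = 2/9 × 42 + 1/3 × 110 + 1/9 × 51 + 1/9 × 69 + 1/9 × 52 + 1/9 × 94 = 9.3333 + 36.6667 + 5.6667 + 7.6667 + 5.7778 + 10.4444 = 75.5556

75.56 QALYs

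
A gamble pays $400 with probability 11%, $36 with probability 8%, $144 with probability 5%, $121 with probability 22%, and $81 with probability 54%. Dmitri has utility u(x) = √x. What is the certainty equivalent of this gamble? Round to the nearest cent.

$111.51

E[u] = 0.11·√400 + 0.08·√36 + 0.05·√144 + 0.22·√121 + 0.54·√81 = 0.11·20 + 0.08·6 + 0.05·12 + 0.22·11 + 0.54·9 = 10.56
CE = (10.56)² = 111.5136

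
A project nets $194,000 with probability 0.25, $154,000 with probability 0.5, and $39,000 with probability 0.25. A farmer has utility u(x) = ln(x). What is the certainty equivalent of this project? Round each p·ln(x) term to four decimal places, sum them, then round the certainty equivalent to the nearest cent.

$115,739.82

E[u] = 0.25·ln(194000) + 0.5·ln(154000) + 0.25·ln(39000) = 3.0439 + 5.9724 + 2.6428 = 11.6591
CE = e^11.6591 ≈ 115739.82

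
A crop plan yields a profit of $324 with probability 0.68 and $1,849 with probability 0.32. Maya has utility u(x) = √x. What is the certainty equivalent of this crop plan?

$676

E[u] = 0.68·√324 + 0.32·√1849 = 0.68·18 + 0.32·43 = 26
CE = (26)² = 676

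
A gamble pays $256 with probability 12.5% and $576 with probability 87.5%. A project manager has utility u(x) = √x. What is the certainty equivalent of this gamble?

E[u] = 0.125·√256 + 0.875·√576 = 0.125·16 + 0.875·24 = 23
CE = (23)² = 529

$529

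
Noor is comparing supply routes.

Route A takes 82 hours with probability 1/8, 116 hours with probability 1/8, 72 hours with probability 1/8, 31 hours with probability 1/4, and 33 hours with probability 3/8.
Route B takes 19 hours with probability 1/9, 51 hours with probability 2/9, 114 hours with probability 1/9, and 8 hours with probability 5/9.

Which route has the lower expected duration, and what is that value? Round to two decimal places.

Route B (30.56 hours)

Route A = 1/8 × 82 + 1/8 × 116 + 1/8 × 72 + 1/4 × 31 + 3/8 × 33 = 10.25 + 14.5 + 9 + 7.75 + 12.375 = 53.875
Route B = 1/9 × 19 + 2/9 × 51 + 1/9 × 114 + 5/9 × 8 = 2.1111 + 11.3333 + 12.6667 + 4.4444 = 30.5556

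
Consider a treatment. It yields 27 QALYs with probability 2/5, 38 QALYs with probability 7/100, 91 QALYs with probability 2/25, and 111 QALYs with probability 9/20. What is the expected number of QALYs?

EV = 2/5 × 27 + 7/100 × 38 + 2/25 × 91 + 9/20 × 111 = 10.8 + 2.66 + 7.28 + 49.95 = 70.69

70.69 QALYs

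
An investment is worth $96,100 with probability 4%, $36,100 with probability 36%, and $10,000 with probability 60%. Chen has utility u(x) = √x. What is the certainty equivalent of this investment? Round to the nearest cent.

$19,824.64

E[u] = 0.04·√96100 + 0.36·√36100 + 0.6·√10000 = 0.04·310 + 0.36·190 + 0.6·100 = 140.8
CE = (140.8)² = 19824.64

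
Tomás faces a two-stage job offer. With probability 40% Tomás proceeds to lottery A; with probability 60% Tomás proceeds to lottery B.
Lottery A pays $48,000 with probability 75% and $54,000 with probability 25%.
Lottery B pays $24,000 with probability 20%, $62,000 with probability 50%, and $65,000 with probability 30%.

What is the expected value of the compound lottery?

$52,980

EV(A) = 0.75 × 48000 + 0.25 × 54000 = 36000 + 13500 = 49500
EV(B) = 0.2 × 24000 + 0.5 × 62000 + 0.3 × 65000 = 4800 + 31000 + 19500 = 55300
Overall = 0.4 × 49500 + 0.6 × 55300 = 19800 + 33180 = 52980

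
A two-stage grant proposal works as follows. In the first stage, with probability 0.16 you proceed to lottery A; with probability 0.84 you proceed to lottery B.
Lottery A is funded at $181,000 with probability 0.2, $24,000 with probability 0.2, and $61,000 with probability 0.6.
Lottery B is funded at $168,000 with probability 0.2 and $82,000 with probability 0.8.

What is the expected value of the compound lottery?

$95,744

EV(A) = 0.2 × 181000 + 0.2 × 24000 + 0.6 × 61000 = 36200 + 4800 + 36600 = 77600
EV(B) = 0.2 × 168000 + 0.8 × 82000 = 33600 + 65600 = 99200
Overall = 0.16 × 77600 + 0.84 × 99200 = 12416 + 83328 = 95744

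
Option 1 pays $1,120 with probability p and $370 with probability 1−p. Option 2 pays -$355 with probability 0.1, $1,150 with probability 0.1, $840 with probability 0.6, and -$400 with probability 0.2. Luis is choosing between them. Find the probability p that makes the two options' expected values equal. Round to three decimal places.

EV(Option 2) = 0.1 × (-355) + 0.1 × 1150 + 0.6 × 840 + 0.2 × (-400) = -35.5 + 115 + 504 − 80 = 503.5
p·1120 + (1−p)·370 = 503.5
750p + 370 = 503.5
p = (503.5 − 370) / 750

p = 0.178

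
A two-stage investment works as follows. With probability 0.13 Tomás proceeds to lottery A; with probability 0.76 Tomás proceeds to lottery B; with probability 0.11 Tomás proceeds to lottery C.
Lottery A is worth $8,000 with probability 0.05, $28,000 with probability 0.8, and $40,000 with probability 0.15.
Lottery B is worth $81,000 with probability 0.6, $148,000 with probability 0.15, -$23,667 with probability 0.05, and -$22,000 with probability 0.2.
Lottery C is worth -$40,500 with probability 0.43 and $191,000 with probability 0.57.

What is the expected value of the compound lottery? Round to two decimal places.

EV(A) = 0.05 × 8000 + 0.8 × 28000 + 0.15 × 40000 = 400 + 22400 + 6000 = 28800
EV(B) = 0.6 × 81000 + 0.15 × 148000 + 0.05 × (-23667) + 0.2 × (-22000) = 48600 + 22200 − 1183.35 − 4400 = 65216.65
EV(C) = 0.43 × (-40500) + 0.57 × 191000 = -17415 + 108870 = 91455
Overall = 0.13 × 28800 + 0.76 × 65216.65 + 0.11 × 91455 = 3744 + 49564.654 + 10060.05 = 63368.704

$63,368.70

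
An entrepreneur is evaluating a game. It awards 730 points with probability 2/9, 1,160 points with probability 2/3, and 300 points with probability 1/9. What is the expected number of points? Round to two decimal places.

968.89 points

EV = 2/9 × 730 + 2/3 × 1160 + 1/9 × 300 = 162.2222 + 773.3333 + 33.3333 = 968.8889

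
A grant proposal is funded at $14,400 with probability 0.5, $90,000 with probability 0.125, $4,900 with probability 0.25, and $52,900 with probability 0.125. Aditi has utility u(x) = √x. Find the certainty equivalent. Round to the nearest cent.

E[u] = 0.5·√14400 + 0.125·√90000 + 0.25·√4900 + 0.125·√52900 = 0.5·120 + 0.125·300 + 0.25·70 + 0.125·230 = 143.75
CE = (143.75)² = 20664.0625

$20,664.06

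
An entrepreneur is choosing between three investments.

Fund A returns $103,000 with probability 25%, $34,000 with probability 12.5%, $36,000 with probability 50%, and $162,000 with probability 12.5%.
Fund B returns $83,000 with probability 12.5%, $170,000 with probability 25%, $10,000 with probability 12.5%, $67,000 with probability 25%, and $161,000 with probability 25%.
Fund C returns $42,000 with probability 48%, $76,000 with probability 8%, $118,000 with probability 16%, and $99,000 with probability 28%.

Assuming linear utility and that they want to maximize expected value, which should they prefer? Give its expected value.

Fund A = 0.25 × 103000 + 0.125 × 34000 + 0.5 × 36000 + 0.125 × 162000 = 25750 + 4250 + 18000 + 20250 = 68250
Fund B = 0.125 × 83000 + 0.25 × 170000 + 0.125 × 10000 + 0.25 × 67000 + 0.25 × 161000 = 10375 + 42500 + 1250 + 16750 + 40250 = 111125
Fund C = 0.48 × 42000 + 0.08 × 76000 + 0.16 × 118000 + 0.28 × 99000 = 20160 + 6080 + 18880 + 27720 = 72840

Fund B ($111,125)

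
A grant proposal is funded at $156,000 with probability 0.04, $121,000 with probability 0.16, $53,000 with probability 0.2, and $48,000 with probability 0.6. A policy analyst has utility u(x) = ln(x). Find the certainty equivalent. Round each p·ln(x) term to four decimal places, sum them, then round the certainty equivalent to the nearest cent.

$59,510.02

E[u] = 0.04·ln(156000) + 0.16·ln(121000) + 0.2·ln(53000) + 0.6·ln(48000) = 0.4783 + 1.8726 + 2.1756 + 6.4674 = 10.9939
CE = e^10.9939 ≈ 59510.02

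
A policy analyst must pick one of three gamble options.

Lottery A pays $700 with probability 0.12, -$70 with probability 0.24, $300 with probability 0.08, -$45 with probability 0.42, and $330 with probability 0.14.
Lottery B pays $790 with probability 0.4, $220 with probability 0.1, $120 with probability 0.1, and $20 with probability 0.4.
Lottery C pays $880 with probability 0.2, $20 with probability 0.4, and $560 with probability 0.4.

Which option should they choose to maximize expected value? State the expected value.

Lottery C ($408)

Lottery A = 0.12 × 700 + 0.24 × (-70) + 0.08 × 300 + 0.42 × (-45) + 0.14 × 330 = 84 − 16.8 + 24 − 18.9 + 46.2 = 118.5
Lottery B = 0.4 × 790 + 0.1 × 220 + 0.1 × 120 + 0.4 × 20 = 316 + 22 + 12 + 8 = 358
Lottery C = 0.2 × 880 + 0.4 × 20 + 0.4 × 560 = 176 + 8 + 224 = 408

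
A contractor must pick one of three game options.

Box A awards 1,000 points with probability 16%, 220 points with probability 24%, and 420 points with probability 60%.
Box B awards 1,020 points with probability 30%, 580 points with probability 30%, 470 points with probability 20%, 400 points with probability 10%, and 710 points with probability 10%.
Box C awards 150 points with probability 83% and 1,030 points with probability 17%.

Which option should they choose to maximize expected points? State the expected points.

Box A = 0.16 × 1000 + 0.24 × 220 + 0.6 × 420 = 160 + 52.8 + 252 = 464.8
Box B = 0.3 × 1020 + 0.3 × 580 + 0.2 × 470 + 0.1 × 400 + 0.1 × 710 = 306 + 174 + 94 + 40 + 71 = 685
Box C = 0.83 × 150 + 0.17 × 1030 = 124.5 + 175.1 = 299.6

Box B (685 points)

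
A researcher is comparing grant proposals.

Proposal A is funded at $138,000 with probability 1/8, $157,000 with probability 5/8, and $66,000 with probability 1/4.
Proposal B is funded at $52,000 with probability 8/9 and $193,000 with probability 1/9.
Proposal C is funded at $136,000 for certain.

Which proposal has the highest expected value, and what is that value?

Proposal A = 1/8 × 138000 + 5/8 × 157000 + 1/4 × 66000 = 17250 + 98125 + 16500 = 131875
Proposal B = 8/9 × 52000 + 1/9 × 193000 = 46222.2222 + 21444.4444 = 67666.6667
Proposal C: 136000 (certain)

Proposal C ($136,000)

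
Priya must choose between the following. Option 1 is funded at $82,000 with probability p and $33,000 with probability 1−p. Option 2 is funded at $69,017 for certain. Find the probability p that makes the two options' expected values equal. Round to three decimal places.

p = 0.735

p·82000 + (1−p)·33000 = 69017
49000p + 33000 = 69017
p = (69017 − 33000) / 49000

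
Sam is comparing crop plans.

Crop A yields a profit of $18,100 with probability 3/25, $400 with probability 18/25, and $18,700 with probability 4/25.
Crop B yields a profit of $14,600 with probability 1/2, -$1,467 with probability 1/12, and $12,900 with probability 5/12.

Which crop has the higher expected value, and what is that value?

Crop B ($12,552.75)

Crop A = 3/25 × 18100 + 18/25 × 400 + 4/25 × 18700 = 2172 + 288 + 2992 = 5452
Crop B = 1/2 × 14600 + 1/12 × (-1467) + 5/12 × 12900 = 7300 − 122.25 + 5375 = 12552.75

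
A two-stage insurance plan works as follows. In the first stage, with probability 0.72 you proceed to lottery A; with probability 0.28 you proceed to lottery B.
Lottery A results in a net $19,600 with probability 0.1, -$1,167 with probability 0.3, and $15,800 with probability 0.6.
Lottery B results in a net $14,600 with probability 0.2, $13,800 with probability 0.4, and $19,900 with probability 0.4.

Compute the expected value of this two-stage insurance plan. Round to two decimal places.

$12,576.73

EV(A) = 0.1 × 19600 + 0.3 × (-1167) + 0.6 × 15800 = 1960 − 350.1 + 9480 = 11089.9
EV(B) = 0.2 × 14600 + 0.4 × 13800 + 0.4 × 19900 = 2920 + 5520 + 7960 = 16400
Overall = 0.72 × 11089.9 + 0.28 × 16400 = 7984.728 + 4592 = 12576.728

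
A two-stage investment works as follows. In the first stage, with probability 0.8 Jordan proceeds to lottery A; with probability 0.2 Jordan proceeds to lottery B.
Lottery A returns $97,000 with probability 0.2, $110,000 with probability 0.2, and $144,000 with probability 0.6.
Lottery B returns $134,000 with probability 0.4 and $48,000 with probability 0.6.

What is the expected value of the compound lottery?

$118,720

EV(A) = 0.2 × 97000 + 0.2 × 110000 + 0.6 × 144000 = 19400 + 22000 + 86400 = 127800
EV(B) = 0.4 × 134000 + 0.6 × 48000 = 53600 + 28800 = 82400
Overall = 0.8 × 127800 + 0.2 × 82400 = 102240 + 16480 = 118720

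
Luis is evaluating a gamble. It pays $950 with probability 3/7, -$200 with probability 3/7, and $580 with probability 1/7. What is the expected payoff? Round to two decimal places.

$404.29

EV = 3/7 × 950 + 3/7 × (-200) + 1/7 × 580 = 407.1429 − 85.7143 + 82.8571 = 404.2857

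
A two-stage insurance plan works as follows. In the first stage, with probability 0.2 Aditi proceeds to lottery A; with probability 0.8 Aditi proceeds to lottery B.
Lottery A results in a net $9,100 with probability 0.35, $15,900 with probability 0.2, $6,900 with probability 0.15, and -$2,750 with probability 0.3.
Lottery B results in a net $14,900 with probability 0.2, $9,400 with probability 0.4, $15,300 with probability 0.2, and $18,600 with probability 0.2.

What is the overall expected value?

EV(A) = 0.35 × 9100 + 0.2 × 15900 + 0.15 × 6900 + 0.3 × (-2750) = 3185 + 3180 + 1035 − 825 = 6575
EV(B) = 0.2 × 14900 + 0.4 × 9400 + 0.2 × 15300 + 0.2 × 18600 = 2980 + 3760 + 3060 + 3720 = 13520
Overall = 0.2 × 6575 + 0.8 × 13520 = 1315 + 10816 = 12131

$12,131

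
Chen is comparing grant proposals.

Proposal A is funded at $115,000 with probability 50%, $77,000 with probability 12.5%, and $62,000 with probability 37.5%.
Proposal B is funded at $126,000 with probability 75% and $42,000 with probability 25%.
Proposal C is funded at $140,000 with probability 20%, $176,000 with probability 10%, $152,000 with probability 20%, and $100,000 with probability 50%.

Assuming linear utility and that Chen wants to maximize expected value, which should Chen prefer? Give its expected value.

Proposal C ($126,000)

Proposal A = 0.5 × 115000 + 0.125 × 77000 + 0.375 × 62000 = 57500 + 9625 + 23250 = 90375
Proposal B = 0.75 × 126000 + 0.25 × 42000 = 94500 + 10500 = 105000
Proposal C = 0.2 × 140000 + 0.1 × 176000 + 0.2 × 152000 + 0.5 × 100000 = 28000 + 17600 + 30400 + 50000 = 126000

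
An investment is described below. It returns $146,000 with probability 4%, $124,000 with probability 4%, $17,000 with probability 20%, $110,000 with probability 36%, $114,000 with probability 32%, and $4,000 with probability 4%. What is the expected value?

$90,440

EV = 0.04 × 146000 + 0.04 × 124000 + 0.2 × 17000 + 0.36 × 110000 + 0.32 × 114000 + 0.04 × 4000 = 5840 + 4960 + 3400 + 39600 + 36480 + 160 = 90440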